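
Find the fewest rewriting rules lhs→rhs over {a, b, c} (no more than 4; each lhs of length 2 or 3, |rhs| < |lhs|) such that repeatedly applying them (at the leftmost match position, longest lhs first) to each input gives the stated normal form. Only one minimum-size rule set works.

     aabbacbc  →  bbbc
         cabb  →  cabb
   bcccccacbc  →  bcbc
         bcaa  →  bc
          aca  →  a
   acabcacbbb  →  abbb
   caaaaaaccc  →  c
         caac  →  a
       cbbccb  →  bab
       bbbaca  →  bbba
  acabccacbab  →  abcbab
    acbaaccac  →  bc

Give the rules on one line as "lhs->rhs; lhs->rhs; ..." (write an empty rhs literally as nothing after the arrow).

  | aabbacbc => bbacbc => bbbc
  | cabb
  | bcccccacbc => bacccacbc => bccacbc => baacbc => bcbc
  | bcaa => bc

aa->; ac->; cbb->b; cc->a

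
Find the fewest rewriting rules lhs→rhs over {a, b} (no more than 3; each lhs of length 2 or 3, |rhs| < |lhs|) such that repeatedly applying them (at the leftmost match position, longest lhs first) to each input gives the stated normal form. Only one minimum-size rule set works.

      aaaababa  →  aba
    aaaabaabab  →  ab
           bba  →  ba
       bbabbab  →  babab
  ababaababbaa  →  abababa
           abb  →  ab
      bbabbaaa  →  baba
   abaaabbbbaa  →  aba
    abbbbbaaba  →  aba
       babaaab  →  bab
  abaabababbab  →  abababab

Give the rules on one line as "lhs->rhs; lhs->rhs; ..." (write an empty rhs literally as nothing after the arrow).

  | aaaababa => aaababa => aababa => aba
  | aaaabaabab => aaabaabab => aabaabab => aabab => ab
  | bba => ba
  | bbabbab => babbab => babab

aa->a; aab->; bb->b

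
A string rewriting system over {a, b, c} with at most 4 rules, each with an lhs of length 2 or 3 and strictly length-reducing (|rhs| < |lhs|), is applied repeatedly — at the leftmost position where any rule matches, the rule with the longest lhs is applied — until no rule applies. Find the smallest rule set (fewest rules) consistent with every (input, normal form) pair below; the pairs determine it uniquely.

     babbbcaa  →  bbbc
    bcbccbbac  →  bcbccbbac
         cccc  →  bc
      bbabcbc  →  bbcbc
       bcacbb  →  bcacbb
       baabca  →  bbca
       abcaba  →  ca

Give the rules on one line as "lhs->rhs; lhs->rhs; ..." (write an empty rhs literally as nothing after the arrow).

aa->; ab->; ccc->b

  | babbbcaa => bbbcaa => bbbc
  | bcbccbbac
  | cccc => bc
  | bbabcbc => bbcbc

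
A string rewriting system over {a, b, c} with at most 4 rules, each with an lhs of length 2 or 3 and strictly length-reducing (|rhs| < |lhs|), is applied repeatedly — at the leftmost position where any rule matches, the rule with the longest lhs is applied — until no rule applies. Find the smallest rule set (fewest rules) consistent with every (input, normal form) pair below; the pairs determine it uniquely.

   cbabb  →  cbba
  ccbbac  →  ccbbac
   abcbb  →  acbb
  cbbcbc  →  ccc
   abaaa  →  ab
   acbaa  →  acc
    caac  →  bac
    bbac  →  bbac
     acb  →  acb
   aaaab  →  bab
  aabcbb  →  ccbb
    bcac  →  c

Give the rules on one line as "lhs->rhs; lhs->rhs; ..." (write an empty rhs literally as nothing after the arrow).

aa->c; abb->ba; bc->c; ca->b

  | cbabb => cbba
  | ccbbac
  | abcbb => acbb
  | cbbcbc => cbcbc => ccbc => ccc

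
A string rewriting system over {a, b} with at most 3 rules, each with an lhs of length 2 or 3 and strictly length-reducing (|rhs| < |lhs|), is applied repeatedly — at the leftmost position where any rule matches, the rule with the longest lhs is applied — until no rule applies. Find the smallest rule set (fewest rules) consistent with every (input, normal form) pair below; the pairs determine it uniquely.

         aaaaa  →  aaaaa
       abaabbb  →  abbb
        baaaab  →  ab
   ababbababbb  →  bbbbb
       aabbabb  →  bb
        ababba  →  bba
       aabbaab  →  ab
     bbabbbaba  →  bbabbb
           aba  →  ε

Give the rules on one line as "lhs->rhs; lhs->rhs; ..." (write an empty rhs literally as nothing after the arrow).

  | aaaaa
  | abaabbb => abbb
  | baaaab => abaab => ab
  | ababbababbb => bbababbb => bbbbb

aab->a; aba->; baa->ab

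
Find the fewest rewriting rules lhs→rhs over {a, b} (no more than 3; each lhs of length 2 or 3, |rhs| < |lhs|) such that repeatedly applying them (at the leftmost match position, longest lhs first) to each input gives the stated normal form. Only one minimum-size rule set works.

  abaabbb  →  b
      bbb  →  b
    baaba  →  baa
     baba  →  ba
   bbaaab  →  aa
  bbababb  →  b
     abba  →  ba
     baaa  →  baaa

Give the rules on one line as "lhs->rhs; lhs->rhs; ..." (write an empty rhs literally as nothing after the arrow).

ab->; bb->

  | abaabbb => aabbb => abb => b
  | bbb => b
  | baaba => baa
  | baba => ba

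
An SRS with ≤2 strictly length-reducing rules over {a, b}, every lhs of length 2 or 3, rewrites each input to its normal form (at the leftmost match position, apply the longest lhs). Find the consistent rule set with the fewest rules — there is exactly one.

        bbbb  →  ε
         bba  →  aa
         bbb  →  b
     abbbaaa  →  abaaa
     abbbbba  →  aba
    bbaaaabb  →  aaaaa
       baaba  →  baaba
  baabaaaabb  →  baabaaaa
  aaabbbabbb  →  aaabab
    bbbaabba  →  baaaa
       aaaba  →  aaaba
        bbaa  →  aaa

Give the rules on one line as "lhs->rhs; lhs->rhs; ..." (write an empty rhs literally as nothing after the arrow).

  | bbbb => bb => ε
  | bba => aa
  | bbb => b
  | abbbaaa => abaaa

bb->; bba->aa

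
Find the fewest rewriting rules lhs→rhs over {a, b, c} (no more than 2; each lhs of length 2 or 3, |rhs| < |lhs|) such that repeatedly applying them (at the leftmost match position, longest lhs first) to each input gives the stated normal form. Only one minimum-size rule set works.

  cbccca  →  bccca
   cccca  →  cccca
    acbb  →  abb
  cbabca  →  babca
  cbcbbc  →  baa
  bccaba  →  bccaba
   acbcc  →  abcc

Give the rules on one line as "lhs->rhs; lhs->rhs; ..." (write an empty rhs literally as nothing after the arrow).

bbc->aa; cb->b

  | cbccca => bccca
  | cccca
  | acbb => abb
  | cbabca => babca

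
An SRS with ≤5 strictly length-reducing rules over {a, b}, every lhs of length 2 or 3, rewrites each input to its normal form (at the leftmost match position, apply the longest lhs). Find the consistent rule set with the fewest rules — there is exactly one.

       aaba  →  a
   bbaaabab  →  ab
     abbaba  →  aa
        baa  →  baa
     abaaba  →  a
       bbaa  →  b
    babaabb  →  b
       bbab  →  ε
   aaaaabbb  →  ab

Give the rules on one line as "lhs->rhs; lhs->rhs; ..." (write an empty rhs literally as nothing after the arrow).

  | aaba => a
  | bbaaabab => aaaabab => babab => bbb => ab
  | abbaba => aaaba => bba => aa
  | baa

aaa->b; aab->; aba->b; bb->a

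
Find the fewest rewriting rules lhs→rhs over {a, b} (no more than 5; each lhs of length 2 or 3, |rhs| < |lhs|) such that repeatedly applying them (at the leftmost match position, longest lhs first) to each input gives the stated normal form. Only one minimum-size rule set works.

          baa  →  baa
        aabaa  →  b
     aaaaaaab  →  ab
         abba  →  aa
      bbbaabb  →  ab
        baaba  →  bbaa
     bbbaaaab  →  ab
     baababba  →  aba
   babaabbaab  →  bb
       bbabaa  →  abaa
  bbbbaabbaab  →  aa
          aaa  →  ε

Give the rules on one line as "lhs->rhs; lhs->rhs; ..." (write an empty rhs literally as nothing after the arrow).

aaa->; aab->ba; abb->a; bab->ab

  | baa
  | aabaa => baaa => b
  | aaaaaaab => aaaab => ab
  | abba => aa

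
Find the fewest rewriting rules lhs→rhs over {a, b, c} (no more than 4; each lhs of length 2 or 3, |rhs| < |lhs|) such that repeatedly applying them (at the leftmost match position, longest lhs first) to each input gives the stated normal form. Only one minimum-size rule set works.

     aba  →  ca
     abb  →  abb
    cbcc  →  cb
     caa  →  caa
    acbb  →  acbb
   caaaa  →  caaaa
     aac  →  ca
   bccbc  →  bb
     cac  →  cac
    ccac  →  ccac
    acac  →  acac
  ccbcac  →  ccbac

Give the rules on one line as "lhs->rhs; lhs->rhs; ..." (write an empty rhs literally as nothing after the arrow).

  | aba => ca
  | abb
  | cbcc => cbc => cb
  | caa

aac->ca; aba->ca; bc->b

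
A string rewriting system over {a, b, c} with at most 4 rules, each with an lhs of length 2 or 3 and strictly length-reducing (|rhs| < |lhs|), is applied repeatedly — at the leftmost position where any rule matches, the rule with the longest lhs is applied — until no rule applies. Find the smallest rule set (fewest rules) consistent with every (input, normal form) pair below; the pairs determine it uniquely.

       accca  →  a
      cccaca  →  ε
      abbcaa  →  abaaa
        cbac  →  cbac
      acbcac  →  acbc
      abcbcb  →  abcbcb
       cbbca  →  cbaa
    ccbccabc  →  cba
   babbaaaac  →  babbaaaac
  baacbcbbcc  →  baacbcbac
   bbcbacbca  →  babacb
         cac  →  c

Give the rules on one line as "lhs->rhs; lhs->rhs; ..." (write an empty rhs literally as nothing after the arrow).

  | accca => acca => aca => a
  | cccaca => ccaca => caca => ca => ε
  | abbcaa => abaaa
  | cbac

bbc->ba; ca->; cc->c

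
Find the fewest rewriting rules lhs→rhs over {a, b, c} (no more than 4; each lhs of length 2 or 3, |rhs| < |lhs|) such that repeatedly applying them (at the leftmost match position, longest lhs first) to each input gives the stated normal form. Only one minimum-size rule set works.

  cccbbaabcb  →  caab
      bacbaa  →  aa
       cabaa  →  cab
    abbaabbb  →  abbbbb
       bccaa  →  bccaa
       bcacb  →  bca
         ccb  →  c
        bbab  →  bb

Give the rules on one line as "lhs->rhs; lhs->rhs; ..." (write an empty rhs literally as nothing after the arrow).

ba->; baa->b; cb->

  | cccbbaabcb => ccbaabcb => caabcb => caab
  | bacbaa => cbaa => aa
  | cabaa => cab
  | abbaabbb => abbbbb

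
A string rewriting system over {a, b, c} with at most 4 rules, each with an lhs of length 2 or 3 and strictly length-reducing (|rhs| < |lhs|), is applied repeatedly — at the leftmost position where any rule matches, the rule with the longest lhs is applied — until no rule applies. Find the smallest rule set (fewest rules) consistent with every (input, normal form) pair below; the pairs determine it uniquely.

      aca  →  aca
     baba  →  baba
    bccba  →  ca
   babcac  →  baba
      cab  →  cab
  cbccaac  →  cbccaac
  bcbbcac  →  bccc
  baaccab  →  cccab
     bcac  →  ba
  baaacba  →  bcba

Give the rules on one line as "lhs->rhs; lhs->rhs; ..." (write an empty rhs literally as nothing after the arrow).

  | aca
  | baba
  | bccba => baaa => ca
  | babcac => babbc => baba

baa->c; bbc->ba; cac->bc; ccb->aa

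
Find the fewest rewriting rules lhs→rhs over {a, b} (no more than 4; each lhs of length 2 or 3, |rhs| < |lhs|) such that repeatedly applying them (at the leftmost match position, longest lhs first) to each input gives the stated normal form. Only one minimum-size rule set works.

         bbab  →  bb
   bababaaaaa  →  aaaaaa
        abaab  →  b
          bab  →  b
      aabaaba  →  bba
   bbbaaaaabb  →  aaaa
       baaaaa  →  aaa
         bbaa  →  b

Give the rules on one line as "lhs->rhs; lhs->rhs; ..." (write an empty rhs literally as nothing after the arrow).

  | bbab => bb
  | bababaaaaa => bbbaaaaa => aaaaaa
  | abaab => bab => b
  | bab => b

ab->; aba->b; baa->; bbb->a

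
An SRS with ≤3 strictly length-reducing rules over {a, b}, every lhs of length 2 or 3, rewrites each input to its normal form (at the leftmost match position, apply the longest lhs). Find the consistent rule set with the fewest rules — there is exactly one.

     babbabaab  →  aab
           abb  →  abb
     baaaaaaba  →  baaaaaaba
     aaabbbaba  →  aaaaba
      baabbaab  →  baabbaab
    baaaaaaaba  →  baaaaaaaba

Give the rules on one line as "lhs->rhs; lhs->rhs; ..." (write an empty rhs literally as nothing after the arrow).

bab->; bbb->

  | babbabaab => babaab => aab
  | abb
  | baaaaaaba
  | aaabbbaba => aaaaba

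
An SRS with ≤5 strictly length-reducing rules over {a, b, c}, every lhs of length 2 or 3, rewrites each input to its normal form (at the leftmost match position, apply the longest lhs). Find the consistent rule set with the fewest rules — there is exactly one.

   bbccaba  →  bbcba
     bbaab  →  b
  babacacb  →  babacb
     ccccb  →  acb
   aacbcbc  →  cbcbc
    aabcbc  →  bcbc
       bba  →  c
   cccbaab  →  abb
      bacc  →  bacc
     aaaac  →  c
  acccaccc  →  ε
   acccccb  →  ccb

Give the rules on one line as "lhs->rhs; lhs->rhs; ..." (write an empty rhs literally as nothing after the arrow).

aa->; bba->c; ca->; ccc->a

  | bbccaba => bbcba
  | bbaab => cab => b
  | babacacb => babacb
  | ccccb => acb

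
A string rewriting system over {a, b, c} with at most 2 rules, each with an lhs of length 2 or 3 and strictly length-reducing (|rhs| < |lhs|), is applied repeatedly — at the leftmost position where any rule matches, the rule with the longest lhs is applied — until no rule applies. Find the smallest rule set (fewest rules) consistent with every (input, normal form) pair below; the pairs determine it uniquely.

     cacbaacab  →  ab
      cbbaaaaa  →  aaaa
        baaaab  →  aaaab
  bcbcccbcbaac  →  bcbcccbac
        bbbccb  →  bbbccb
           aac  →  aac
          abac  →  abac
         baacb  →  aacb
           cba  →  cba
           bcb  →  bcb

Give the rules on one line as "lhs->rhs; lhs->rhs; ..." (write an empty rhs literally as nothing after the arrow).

baa->aa; ca->

  | cacbaacab => cbaacab => caacab => acab => ab
  | cbbaaaaa => cbaaaaa => caaaaa => aaaa
  | baaaab => aaaab
  | bcbcccbcbaac => bcbcccbcaac => bcbcccbac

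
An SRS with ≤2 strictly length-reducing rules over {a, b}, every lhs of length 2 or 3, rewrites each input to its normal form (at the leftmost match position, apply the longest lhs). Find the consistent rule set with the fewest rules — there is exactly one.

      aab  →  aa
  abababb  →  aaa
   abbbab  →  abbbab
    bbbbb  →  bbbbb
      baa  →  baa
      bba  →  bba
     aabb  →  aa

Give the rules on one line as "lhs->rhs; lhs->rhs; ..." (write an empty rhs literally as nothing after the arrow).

  | aab => aa
  | abababb => aababb => aaabb => aaab => aaa
  | abbbab
  | bbbbb

aab->aa; aba->aa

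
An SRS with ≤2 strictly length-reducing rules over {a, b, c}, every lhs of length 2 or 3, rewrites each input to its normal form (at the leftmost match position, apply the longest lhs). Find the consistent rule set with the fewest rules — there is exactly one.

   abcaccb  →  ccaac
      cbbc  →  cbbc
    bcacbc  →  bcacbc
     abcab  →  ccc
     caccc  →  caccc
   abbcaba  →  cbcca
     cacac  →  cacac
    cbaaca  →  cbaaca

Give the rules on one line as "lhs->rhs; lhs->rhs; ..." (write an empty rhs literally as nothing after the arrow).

  | abcaccb => ccaccb => ccaac
  | cbbc
  | bcacbc
  | abcab => ccab => ccc

ab->c; ccb->ac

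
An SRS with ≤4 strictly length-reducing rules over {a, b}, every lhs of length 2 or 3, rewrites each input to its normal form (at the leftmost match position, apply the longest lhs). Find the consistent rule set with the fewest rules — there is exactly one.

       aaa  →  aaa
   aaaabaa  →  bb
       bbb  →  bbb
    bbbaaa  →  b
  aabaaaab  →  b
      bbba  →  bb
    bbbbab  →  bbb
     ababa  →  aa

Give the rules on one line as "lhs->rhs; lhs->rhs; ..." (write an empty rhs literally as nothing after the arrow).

aab->bb; ba->; baa->; bab->

  | aaa
  | aaaabaa => aabbaa => bbbaa => bb
  | bbb
  | bbbaaa => bba => b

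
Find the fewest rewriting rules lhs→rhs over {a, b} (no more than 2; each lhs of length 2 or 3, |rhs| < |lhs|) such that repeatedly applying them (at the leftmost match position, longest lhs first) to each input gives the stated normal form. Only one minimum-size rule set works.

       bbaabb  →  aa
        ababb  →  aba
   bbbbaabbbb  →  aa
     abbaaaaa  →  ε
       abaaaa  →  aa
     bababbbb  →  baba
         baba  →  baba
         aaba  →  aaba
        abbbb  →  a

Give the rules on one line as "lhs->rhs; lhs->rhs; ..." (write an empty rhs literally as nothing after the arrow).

  | bbaabb => aabb => aa
  | ababb => aba
  | bbbbaabbbb => bbaabbbb => aabbbb => aabb => aa
  | abbaaaaa => aaaaaa => baaa => bb => ε

aaa->b; bb->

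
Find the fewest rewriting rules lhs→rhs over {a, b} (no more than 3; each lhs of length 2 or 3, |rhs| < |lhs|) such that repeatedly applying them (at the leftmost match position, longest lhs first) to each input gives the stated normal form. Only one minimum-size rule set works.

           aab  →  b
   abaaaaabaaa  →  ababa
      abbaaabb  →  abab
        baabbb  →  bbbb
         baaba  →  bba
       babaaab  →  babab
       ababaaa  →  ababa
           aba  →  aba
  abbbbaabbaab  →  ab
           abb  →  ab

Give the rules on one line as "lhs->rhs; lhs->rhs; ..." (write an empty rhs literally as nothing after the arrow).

  | aab => b
  | abaaaaabaaa => abaaabaaa => ababaaa => ababa
  | abbaaabb => abaaabb => ababb => abab
  | baabbb => bbbb

aa->; abb->ab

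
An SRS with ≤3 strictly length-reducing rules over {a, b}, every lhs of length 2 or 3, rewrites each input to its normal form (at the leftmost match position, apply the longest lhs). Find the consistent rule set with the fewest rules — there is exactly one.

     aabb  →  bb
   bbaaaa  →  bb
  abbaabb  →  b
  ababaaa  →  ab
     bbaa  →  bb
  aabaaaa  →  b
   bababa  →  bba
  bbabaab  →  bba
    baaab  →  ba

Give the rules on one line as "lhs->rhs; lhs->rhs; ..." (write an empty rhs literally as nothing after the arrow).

aa->; bab->ba; bbb->a

  | aabb => bb
  | bbaaaa => bbaa => bb
  | abbaabb => abbbb => aab => b
  | ababaaa => abaaaa => abaa => ab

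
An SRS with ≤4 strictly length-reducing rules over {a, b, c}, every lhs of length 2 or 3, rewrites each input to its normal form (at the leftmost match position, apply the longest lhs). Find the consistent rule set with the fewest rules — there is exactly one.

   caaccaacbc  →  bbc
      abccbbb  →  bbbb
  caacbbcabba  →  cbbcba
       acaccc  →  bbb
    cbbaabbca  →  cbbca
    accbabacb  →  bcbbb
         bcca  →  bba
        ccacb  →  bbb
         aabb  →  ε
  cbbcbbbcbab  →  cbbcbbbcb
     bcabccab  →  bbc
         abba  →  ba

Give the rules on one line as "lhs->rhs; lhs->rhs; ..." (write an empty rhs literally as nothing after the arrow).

  | caaccaacbc => cabcaacbc => ccaacbc => baacbc => babbc => bbc
  | abccbbb => ccbbb => bbbb
  | caacbbcabba => cabbbcabba => cbbcabba => cbbcba
  | acaccc => baccc => bbcc => bbb

ab->; ac->b; cc->b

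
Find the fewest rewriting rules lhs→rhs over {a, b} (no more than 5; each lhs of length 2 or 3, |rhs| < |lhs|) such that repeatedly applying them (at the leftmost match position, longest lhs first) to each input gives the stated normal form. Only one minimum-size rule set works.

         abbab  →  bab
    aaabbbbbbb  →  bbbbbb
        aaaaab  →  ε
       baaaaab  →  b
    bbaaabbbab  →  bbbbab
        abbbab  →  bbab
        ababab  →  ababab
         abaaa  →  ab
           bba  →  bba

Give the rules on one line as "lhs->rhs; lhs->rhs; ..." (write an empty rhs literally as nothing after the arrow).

  | abbab => bab
  | aaabbbbbbb => aabbbbbbb => bbbbbb
  | aaaaab => aaaab => aaab => aab => ε
  | baaaaab => baaaab => baaab => baab => b

aa->; aaa->aa; aab->; abb->b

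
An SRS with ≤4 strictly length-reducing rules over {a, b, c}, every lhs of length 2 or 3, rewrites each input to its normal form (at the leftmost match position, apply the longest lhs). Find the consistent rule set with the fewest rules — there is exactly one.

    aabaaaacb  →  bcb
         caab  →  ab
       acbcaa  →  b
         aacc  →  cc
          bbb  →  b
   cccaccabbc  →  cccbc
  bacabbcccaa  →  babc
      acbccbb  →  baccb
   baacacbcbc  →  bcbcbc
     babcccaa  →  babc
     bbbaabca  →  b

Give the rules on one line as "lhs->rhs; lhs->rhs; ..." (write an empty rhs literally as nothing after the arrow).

aa->; acb->ba; bb->b; ca->

  | aabaaaacb => baaaacb => baacb => bcb
  | caab => ab
  | acbcaa => bacaa => baa => b
  | aacc => cc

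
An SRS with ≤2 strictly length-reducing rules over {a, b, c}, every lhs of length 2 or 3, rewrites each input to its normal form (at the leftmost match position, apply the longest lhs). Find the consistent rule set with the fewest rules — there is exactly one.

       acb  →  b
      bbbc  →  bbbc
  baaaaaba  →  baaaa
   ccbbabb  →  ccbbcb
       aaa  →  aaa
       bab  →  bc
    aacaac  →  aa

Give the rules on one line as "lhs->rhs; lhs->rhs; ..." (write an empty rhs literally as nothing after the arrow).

ab->c; ac->

  | acb => b
  | bbbc
  | baaaaaba => baaaaca => baaaa
  | ccbbabb => ccbbcb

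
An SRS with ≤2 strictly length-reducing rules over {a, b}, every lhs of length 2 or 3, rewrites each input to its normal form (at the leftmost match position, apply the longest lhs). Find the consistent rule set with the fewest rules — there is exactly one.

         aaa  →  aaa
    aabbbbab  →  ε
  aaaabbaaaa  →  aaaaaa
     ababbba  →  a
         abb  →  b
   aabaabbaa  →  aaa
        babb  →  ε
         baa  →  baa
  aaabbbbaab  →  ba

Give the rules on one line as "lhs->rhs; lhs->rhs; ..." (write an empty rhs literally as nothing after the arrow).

  | aaa
  | aabbbbab => abbbab => bbab => ab => ε
  | aaaabbaaaa => aaabaaaa => aaaaaa
  | ababbba => abbba => bba => a

ab->; bb->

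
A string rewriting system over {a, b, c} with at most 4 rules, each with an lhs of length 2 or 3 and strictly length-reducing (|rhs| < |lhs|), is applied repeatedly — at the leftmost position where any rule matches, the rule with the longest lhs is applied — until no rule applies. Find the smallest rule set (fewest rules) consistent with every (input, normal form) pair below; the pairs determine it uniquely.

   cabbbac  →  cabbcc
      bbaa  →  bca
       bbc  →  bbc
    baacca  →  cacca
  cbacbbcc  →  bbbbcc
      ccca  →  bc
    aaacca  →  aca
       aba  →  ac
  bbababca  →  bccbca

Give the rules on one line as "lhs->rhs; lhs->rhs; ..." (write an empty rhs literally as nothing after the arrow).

  | cabbbac => cabbcc
  | bbaa => bca
  | bbc
  | baacca => cacca

aac->; ba->c; ccc->bb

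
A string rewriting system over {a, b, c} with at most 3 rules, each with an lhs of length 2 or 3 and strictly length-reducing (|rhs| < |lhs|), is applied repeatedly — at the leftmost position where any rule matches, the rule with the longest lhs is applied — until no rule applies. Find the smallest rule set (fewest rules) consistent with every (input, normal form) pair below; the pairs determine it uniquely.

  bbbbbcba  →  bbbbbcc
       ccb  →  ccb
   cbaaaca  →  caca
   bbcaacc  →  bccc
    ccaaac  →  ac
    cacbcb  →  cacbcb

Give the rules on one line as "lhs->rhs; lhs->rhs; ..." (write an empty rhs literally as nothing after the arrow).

ba->c; caa->a

  | bbbbbcba => bbbbbcc
  | ccb
  | cbaaaca => ccaaca => caca
  | bbcaacc => bbacc => bccc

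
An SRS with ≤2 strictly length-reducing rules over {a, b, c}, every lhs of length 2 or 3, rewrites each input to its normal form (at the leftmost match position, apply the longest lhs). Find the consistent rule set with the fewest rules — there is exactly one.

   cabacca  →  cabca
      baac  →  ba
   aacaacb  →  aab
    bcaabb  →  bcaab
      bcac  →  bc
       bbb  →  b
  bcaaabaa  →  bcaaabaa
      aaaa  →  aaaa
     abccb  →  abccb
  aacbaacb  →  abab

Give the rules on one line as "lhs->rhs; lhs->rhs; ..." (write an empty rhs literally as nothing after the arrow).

  | cabacca => cabca
  | baac => ba
  | aacaacb => aaacb => aab
  | bcaabb => bcaab

ac->; bb->b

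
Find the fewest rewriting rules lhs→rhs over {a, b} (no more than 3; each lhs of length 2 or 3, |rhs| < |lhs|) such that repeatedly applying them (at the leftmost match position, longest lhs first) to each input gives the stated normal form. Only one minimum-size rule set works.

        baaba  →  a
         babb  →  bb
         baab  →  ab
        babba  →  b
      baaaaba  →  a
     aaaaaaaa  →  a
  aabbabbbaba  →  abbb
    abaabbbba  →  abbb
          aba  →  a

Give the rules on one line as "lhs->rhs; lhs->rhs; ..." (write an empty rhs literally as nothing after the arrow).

  | baaba => aba => a
  | babb => bb
  | baab => ab
  | babba => bba => b

aa->a; ba->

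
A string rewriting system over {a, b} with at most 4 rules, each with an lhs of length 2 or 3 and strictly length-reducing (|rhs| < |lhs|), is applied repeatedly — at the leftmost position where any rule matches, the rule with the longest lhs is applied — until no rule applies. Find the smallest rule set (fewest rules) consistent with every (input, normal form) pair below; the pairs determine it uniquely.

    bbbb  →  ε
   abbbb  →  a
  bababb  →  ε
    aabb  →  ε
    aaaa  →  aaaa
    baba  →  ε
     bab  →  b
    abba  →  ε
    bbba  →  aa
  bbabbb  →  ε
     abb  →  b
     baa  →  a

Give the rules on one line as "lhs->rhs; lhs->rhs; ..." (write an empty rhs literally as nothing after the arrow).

  | bbbb => ab => ε
  | abbbb => bbb => a
  | bababb => babb => bb => ε
  | aabb => ab => ε

ab->; ba->; bb->; bbb->a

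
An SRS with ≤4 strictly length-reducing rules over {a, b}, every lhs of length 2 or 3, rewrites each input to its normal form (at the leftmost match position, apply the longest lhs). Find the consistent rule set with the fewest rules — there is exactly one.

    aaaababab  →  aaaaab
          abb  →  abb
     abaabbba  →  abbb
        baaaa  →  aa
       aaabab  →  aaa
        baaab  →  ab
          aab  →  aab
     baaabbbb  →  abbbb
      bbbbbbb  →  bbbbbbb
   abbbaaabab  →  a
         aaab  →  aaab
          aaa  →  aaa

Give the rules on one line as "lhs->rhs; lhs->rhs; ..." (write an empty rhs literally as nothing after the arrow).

ba->b; baa->; bab->

  | aaaababab => aaaaab
  | abb
  | abaabbba => abbba => abbb
  | baaaa => aa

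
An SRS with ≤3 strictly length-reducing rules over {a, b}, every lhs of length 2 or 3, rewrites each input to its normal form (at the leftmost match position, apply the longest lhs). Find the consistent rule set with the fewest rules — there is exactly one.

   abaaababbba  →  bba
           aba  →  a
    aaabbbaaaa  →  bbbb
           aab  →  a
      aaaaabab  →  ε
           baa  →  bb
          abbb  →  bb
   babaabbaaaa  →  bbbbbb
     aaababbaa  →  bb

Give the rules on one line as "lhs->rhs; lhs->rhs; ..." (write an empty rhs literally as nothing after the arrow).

  | abaaababbba => aaababbba => ababbba => abbba => bba
  | aba => a
  | aaabbbaaaa => abbbaaaa => bbaaaa => bbbaa => bbbb
  | aab => a

aaa->a; ab->; baa->bb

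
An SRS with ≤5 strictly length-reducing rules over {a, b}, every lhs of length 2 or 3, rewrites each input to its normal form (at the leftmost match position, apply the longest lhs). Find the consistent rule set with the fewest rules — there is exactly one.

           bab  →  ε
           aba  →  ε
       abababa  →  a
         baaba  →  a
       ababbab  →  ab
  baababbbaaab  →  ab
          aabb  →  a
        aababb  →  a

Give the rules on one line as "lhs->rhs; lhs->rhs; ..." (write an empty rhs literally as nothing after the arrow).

  | bab => ε
  | aba => ε
  | abababa => baba => a
  | baaba => baba => a

aa->a; aba->; bab->; bb->a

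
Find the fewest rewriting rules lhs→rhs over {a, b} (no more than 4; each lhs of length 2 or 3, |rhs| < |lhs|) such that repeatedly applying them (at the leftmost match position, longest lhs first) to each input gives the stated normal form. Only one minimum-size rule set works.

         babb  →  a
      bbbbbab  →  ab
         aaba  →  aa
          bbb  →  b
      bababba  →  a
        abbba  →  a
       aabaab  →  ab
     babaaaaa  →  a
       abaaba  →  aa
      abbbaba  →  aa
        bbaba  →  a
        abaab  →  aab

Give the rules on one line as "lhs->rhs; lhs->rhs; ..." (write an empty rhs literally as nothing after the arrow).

  | babb => abb => a
  | bbbbbab => bbbab => bab => ab
  | aaba => aa
  | bbb => b

aaa->a; ba->; bab->ab; bb->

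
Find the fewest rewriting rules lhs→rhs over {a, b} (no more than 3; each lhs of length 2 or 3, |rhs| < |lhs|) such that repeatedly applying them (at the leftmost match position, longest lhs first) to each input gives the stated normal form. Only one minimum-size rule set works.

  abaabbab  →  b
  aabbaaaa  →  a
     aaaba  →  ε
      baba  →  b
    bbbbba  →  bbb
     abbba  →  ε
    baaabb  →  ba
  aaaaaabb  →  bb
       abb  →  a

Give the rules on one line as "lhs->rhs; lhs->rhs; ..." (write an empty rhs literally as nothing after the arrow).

aa->; ab->a; bba->

  | abaabbab => aaabbab => abbab => abab => aab => b
  | aabbaaaa => bbaaaa => aaa => a
  | aaaba => aba => aa => ε
  | baba => baa => b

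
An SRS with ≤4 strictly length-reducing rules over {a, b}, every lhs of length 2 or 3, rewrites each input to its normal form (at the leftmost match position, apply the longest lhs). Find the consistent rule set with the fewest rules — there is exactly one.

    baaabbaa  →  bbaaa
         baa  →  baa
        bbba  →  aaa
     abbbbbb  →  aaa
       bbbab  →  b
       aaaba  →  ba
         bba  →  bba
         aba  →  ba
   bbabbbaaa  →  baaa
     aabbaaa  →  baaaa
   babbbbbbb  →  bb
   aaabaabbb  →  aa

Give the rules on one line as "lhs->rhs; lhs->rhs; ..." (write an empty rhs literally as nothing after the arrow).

  | baaabbaa => baabaaa => babaaa => bbaaa
  | baa
  | bbba => aaa
  | abbbbbb => babbbb => bbabb => bbba => aaa

ab->b; abb->ba; bbb->aa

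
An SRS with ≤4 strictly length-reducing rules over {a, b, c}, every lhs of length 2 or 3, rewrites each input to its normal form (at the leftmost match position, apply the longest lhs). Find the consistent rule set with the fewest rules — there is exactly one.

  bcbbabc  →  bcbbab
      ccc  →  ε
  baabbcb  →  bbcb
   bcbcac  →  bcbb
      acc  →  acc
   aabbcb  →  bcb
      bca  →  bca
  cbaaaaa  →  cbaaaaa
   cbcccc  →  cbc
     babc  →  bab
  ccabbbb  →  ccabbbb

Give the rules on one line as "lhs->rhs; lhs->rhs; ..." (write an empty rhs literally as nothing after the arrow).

aab->; abc->ab; cac->b; ccc->

  | bcbbabc => bcbbab
  | ccc => ε
  | baabbcb => bbcb
  | bcbcac => bcbb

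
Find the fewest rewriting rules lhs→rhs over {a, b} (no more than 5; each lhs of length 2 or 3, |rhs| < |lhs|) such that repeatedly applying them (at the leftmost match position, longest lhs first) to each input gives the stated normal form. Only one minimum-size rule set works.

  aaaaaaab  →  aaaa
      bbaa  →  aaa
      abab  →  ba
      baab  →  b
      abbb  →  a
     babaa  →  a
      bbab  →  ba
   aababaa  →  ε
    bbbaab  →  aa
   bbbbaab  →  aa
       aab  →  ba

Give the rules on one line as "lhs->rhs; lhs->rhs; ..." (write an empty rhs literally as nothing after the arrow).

aab->ba; ab->a; baa->; bb->a

  | aaaaaaab => aaaaaba => aaabaa => abaaa => aaaa
  | bbaa => aaa
  | abab => aab => ba
  | baab => b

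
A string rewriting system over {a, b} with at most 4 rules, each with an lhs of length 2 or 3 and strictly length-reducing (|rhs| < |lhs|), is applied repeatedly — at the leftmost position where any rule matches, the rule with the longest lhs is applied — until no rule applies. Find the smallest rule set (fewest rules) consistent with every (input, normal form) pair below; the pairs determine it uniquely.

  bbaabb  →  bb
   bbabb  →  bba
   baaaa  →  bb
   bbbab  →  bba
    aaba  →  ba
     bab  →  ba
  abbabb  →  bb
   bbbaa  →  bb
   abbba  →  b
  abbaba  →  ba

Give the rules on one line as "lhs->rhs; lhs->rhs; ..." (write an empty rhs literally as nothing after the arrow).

  | bbaabb => bbbb => bbb => bb
  | bbabb => bbab => bba
  | baaaa => bbaa => bbb => bb
  | bbbab => bbab => bba

aa->b; aab->b; ab->a; bbb->bb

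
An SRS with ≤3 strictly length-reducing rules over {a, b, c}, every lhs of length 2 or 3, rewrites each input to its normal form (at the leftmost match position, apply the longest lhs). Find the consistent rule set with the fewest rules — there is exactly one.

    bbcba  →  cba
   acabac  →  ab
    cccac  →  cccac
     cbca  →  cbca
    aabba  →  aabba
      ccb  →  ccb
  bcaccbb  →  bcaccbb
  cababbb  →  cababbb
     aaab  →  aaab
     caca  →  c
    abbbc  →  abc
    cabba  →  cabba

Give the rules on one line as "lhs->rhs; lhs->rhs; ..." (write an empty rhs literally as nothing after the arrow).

  | bbcba => cba
  | acabac => bac => ab
  | cccac
  | cbca

aca->; bac->ab; bbc->c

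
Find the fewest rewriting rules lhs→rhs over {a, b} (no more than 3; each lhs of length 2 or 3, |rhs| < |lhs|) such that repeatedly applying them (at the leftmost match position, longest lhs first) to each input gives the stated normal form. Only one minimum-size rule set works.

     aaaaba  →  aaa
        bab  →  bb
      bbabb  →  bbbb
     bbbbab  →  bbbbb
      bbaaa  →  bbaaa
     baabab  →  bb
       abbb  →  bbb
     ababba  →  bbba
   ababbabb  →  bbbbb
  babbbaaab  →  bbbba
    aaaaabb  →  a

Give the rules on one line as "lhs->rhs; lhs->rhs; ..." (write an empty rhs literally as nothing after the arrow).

  | aaaaba => aaa
  | bab => bb
  | bbabb => bbbb
  | bbbbab => bbbbb

aab->; ab->b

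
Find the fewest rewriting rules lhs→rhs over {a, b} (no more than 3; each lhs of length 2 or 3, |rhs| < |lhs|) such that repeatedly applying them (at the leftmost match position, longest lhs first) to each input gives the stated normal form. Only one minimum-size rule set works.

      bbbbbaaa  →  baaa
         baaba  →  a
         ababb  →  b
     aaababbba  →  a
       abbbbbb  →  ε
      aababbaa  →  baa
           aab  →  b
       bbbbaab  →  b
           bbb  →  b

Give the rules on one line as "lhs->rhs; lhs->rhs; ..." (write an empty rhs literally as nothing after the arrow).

  | bbbbbaaa => bbbaaa => baaa
  | baaba => baba => bba => a
  | ababb => babb => bbb => b
  | aaababbba => aababbba => ababbba => babbba => bbbba => bba => a

ab->b; bb->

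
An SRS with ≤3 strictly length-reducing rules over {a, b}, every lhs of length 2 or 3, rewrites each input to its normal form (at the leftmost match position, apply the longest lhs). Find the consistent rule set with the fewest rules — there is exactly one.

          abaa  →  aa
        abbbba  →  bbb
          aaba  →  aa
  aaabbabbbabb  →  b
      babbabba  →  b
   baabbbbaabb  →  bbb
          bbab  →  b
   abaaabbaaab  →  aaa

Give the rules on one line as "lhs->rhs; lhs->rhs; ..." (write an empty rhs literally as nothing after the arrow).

ab->; ba->b; bab->

  | abaa => aa
  | abbbba => bbba => bbb
  | aaba => aa
  | aaabbabbbabb => aababbbabb => aabbbabb => abbabb => babb => b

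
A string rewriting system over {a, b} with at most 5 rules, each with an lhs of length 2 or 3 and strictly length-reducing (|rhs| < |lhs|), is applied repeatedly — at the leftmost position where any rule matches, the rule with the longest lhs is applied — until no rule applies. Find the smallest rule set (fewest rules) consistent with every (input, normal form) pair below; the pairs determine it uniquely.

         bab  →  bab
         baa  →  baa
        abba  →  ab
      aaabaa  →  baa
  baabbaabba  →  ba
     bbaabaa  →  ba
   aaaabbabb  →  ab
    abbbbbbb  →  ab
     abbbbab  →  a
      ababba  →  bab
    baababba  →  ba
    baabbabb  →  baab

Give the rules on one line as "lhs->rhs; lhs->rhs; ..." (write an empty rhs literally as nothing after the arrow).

  | bab
  | baa
  | abba => ab
  | aaabaa => baa

aaa->; aba->ba; bb->; bba->b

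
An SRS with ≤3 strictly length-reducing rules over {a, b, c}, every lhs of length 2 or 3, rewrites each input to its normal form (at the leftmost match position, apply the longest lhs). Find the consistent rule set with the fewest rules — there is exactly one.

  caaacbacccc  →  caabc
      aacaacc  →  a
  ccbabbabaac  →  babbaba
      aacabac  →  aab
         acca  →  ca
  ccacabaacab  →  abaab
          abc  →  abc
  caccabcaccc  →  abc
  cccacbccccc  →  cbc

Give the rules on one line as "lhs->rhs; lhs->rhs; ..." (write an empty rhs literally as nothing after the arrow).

ac->; cc->

  | caaacbacccc => caabacccc => caabccc => caabc
  | aacaacc => aaacc => aac => a
  | ccbabbabaac => babbabaac => babbaba
  | aacabac => aabac => aab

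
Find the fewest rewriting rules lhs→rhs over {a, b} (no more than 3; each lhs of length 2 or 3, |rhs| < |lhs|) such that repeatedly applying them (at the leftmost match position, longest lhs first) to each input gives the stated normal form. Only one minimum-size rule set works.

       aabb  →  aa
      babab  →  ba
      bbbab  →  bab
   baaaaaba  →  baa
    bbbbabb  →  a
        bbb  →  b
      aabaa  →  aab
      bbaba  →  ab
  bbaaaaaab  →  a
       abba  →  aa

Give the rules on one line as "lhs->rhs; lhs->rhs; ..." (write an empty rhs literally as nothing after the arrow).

aaa->ab; aba->ab; bb->

  | aabb => aa
  | babab => babb => ba
  | bbbab => bab
  | baaaaaba => babaaba => bababa => babba => baa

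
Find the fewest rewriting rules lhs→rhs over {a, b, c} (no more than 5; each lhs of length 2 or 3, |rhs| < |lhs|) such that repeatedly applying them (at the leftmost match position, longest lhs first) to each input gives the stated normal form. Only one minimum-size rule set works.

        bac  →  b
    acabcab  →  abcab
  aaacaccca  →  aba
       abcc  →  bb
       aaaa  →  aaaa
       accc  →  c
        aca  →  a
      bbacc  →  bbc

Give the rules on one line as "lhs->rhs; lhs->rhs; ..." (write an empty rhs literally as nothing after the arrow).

  | bac => b
  | acabcab => abcab
  | aaacaccca => abbaccca => abbcca => abaca => aba
  | abcc => aac => bb

aac->bb; ac->; bcc->ac; cc->c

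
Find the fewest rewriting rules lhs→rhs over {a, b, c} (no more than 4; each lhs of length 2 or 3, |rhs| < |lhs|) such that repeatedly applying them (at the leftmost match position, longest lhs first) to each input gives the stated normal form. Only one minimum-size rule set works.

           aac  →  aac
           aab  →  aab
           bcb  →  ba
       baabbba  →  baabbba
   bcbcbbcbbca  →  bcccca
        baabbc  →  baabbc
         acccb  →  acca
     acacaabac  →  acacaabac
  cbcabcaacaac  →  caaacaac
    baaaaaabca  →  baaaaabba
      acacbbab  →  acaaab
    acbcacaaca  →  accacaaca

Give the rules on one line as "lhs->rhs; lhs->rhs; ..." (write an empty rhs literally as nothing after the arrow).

  | aac
  | aab
  | bcb => ba
  | baabbba

abc->bb; cb->a; cbb->cb; cbc->cc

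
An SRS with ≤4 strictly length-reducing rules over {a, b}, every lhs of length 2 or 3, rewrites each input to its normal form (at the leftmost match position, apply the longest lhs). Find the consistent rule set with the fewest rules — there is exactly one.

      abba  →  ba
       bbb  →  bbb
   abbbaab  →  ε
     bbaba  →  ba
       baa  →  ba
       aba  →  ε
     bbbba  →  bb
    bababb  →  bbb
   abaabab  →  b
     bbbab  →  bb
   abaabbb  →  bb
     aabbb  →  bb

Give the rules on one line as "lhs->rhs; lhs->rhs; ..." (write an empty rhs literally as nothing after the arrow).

  | abba => ba
  | bbb
  | abbbaab => bbaab => ab => ε
  | bbaba => ba

aa->a; ab->; aba->; bba->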